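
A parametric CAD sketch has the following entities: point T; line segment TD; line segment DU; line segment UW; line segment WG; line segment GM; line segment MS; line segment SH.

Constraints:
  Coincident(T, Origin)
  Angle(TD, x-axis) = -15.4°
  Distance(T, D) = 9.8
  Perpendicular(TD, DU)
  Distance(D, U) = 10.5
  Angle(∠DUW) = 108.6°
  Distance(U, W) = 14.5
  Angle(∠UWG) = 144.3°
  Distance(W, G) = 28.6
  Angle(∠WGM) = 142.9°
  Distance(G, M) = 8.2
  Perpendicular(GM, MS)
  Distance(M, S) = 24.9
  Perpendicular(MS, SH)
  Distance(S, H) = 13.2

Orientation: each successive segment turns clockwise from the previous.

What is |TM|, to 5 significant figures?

36.075

T is at the origin; TD runs at -15.4° with length 9.8, so D = (9.4481, -2.6024). The perpendicularity gives DU at right angles to TD, so DU runs at -105.40°; with |DU| = 10.5, U = (6.6598, -12.725). ∠DUW = 108.6° gives UW at -176.80° from the x-axis; with |UW| = 14.5, W = (-7.8176, -13.535). ∠UWG = 144.3° gives WG at 147.50° from the x-axis; with |WG| = 28.6, G = (-31.939, 1.8319). ∠WGM = 142.9° gives GM at 110.40° from the x-axis; with |GM| = 8.2, M = (-34.797, 9.5176). Then |TM| = |M − T| = 36.075.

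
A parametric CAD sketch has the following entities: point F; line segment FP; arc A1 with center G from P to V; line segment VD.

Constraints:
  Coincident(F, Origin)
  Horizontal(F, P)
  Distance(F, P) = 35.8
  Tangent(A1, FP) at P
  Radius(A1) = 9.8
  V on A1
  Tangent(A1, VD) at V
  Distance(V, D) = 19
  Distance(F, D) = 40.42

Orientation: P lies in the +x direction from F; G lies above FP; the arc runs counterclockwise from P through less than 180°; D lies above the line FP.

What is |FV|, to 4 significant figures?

45.53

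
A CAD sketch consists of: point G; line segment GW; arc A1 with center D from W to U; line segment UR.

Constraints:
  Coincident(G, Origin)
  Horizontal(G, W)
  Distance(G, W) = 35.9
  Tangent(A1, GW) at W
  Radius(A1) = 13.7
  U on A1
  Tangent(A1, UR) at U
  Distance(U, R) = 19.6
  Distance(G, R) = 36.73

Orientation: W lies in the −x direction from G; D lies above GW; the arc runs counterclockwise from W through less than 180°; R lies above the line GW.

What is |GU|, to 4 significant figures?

25.23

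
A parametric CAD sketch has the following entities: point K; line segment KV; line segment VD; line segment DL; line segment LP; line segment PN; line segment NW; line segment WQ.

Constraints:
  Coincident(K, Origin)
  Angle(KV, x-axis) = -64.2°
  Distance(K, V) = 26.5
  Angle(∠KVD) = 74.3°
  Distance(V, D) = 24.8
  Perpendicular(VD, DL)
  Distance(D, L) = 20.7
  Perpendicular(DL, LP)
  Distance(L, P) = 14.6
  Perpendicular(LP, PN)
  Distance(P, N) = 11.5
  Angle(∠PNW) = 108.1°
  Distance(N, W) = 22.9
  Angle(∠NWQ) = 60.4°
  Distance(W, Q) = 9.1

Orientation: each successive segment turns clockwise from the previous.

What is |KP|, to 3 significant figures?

5.69

K is at the origin; KV runs at -64.2° with length 26.5, so V = (11.5, -23.9). ∠KVD = 74.3° gives VD at -170° from the x-axis; with |VD| = 24.8, D = (-12.9, -28.2). VD ⟂ DL, so DL runs at 100°; with |DL| = 20.7, L = (-16.5, -7.83). DL is perpendicular to LP, so LP runs at 10.1°; with |LP| = 14.6, P = (-2.14, -5.27). Then |KP| = |P − K| = 5.69.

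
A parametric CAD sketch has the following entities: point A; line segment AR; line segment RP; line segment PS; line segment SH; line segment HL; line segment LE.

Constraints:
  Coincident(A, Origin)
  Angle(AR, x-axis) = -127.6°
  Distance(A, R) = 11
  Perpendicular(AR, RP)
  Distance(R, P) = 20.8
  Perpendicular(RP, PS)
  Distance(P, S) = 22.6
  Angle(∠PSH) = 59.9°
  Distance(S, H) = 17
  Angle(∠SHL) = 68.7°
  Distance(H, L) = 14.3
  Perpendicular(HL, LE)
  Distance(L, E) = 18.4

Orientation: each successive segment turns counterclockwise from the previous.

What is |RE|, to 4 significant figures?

34.76

A is at the origin; AR runs at -127.6° with length 11.0, so R = (-6.712, -8.715). AR ⟂ RP, so RP runs at -37.60°; with |RP| = 20.8, P = (9.768, -21.41). RP ⟂ PS, so PS runs at 52.40°; with |PS| = 22.6, S = (23.56, -3.500). ∠PSH = 59.9° gives SH at 172.5° from the x-axis; with |SH| = 17.0, H = (6.703, -1.282). ∠SHL = 68.7° gives HL at -76.20° from the x-axis; with |HL| = 14.3, L = (10.11, -15.17). HL is perpendicular to LE, so LE runs at 13.80°; with |LE| = 18.4, E = (27.98, -10.78). Then |RE| = |E − R| = 34.76.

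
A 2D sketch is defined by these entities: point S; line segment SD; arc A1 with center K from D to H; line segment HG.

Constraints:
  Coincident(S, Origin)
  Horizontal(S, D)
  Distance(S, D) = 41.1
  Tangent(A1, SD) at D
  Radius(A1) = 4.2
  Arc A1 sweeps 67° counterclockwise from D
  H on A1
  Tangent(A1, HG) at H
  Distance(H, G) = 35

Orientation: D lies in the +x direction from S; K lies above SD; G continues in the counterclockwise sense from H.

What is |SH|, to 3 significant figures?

45.0

S is at the origin; SD is horizontal with |SD| = 41.1 and D on the +x side, so D = (41.1, 0.00). Tangency of A1 to SD means the radius KD is perpendicular to SD, so K = D + (0, 4.2) = (41.1, 4.20). On A1, D sits at bearing -90° from K; a 67° counterclockwise sweep puts H at bearing -23°, so H = K + 4.2·(cos -23°, sin -23°) = (45.0, 2.56). Then |SH| = |H − S| = 45.0.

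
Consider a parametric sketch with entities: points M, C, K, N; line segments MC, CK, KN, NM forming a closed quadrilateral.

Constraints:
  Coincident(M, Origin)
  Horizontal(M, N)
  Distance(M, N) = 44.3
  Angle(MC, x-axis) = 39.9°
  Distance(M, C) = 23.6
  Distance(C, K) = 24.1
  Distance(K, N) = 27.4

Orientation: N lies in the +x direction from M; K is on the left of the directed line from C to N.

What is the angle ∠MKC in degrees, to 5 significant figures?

5.2760°

M is at the origin; MN is horizontal with |MN| = 44.3 and N in +x, so N = (44.3, 0). MC runs at 39.9° with |MC| = 23.6, so C = (18.105, 15.138). K is determined by |CK| = 24.1 and |KN| = 27.4 together: it lies at the intersection of circle(C, 24.1) and circle(N, 27.4). With |CN| = 30.255, the foot of the radical line on CN is 12.319 from C and the perpendicular offset is √(24.1² − 12.319²) = 20.714. Taking the left-of-CN solution: K = (39.135, 26.909).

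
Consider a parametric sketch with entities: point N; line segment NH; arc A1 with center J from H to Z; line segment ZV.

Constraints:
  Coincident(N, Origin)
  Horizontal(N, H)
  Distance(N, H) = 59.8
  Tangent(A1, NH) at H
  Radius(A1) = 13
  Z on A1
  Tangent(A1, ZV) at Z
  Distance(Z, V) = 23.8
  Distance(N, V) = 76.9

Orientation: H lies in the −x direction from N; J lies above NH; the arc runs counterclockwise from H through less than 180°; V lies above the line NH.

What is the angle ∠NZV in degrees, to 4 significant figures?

155.4°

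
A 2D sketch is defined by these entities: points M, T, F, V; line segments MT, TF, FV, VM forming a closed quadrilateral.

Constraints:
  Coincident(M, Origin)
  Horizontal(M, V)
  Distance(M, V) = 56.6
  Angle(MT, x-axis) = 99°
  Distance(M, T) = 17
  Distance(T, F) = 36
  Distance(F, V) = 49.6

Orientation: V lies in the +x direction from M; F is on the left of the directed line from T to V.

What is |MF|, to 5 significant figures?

46.636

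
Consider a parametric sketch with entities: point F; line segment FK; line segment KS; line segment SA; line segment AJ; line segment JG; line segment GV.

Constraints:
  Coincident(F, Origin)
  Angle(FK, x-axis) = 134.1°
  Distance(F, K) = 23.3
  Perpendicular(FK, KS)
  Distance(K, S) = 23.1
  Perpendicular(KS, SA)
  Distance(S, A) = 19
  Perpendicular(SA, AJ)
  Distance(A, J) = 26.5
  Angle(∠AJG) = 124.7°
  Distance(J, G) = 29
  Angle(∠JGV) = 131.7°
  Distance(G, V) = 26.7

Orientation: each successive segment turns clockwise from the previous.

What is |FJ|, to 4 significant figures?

5.482

The perpendicularity gives SA at right angles to KS, so SA runs at -45.90°; with |SA| = 19.0, A = (13.60, 19.16). The perpendicularity gives AJ at right angles to SA, so AJ runs at -135.9°; with |AJ| = 26.5, J = (-5.434, 0.7218). Then |FJ| = |J − F| = 5.482.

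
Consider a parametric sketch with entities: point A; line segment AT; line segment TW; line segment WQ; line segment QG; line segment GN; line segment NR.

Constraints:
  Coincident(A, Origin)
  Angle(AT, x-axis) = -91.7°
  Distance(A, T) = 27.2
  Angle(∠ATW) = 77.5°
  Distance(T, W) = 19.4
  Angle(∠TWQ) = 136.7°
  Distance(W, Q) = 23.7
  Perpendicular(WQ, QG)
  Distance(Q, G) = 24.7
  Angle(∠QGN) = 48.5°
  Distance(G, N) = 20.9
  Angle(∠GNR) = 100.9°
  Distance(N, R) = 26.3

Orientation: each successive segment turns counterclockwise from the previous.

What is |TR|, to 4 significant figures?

43.52

∠QGN = 48.5° gives GN at -84.40° from the x-axis; with |GN| = 20.9, N = (14.18, -10.67). ∠GNR = 100.9° gives NR at -5.300° from the x-axis; with |NR| = 26.3, R = (40.37, -13.10). Then |TR| = |R − T| = 43.52.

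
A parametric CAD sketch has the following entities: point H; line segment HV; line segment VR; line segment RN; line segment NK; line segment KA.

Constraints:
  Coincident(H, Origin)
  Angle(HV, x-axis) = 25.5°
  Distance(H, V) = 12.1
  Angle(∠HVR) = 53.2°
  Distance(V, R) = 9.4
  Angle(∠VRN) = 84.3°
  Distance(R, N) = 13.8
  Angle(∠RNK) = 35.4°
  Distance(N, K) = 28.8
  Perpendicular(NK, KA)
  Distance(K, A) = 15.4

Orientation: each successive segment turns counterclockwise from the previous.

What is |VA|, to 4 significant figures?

20.22

H is at the origin; HV runs at 25.5° with length 12.1, so V = (10.92, 5.209). ∠HVR = 53.2° gives VR at 152.3° from the x-axis; with |VR| = 9.4, R = (2.599, 9.579). ∠VRN = 84.3° gives RN at -112.0° from the x-axis; with |RN| = 13.8, N = (-2.571, -3.216). ∠RNK = 35.4° gives NK at 32.60° from the x-axis; with |NK| = 28.8, K = (21.69, 12.30). The perpendicularity gives KA at right angles to NK, so KA runs at 122.6°; with |KA| = 15.4, A = (13.39, 25.27). Then |VA| = |A − V| = 20.22.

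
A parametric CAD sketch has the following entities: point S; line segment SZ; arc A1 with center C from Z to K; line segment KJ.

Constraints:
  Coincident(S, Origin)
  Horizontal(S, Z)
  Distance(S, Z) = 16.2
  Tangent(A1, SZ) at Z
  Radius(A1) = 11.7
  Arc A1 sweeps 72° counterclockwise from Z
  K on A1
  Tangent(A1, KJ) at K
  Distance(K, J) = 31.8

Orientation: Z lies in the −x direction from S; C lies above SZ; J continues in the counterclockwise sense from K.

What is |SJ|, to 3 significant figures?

38.6

On A1, Z sits at bearing -90° from C; a 72° counterclockwise sweep puts K at bearing -18°, so K = C + 11.7·(cos -18°, sin -18°) = (-5.07, 8.08). Tangency of A1 to KJ means the radius CK is perpendicular to KJ, so KJ runs along (−sin -18°, cos -18°); with |KJ| = 31.8, J = (4.75, 38.3). Then |SJ| = |J − S| = 38.6.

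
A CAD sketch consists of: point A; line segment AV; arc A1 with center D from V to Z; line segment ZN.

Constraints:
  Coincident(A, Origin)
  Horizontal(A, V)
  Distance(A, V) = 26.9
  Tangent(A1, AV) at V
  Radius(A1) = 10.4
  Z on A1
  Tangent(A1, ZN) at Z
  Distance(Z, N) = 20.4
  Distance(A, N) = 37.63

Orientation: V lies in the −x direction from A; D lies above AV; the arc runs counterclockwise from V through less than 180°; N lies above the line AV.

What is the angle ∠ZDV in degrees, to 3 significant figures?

98.5°

Checks: |DZ| = 10.40 ✓; ∠(DZ, ZN) = 90.00° ✓; |ZN| = 20.40 ✓; |AN| = 37.63 ✓.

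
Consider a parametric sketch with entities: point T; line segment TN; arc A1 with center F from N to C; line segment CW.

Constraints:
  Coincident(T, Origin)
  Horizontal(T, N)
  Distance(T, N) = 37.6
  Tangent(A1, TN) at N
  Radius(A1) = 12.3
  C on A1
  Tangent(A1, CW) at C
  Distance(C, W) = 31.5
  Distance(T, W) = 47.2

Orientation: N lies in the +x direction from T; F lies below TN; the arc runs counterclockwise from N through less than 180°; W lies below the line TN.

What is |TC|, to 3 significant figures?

27.6

Checks: T = (0.00, 0.00) ✓; |FC| = 12.30 ✓; ∠(FC, CW) = 90.00° ✓; |CW| = 31.50 ✓; |TW| = 47.20 ✓.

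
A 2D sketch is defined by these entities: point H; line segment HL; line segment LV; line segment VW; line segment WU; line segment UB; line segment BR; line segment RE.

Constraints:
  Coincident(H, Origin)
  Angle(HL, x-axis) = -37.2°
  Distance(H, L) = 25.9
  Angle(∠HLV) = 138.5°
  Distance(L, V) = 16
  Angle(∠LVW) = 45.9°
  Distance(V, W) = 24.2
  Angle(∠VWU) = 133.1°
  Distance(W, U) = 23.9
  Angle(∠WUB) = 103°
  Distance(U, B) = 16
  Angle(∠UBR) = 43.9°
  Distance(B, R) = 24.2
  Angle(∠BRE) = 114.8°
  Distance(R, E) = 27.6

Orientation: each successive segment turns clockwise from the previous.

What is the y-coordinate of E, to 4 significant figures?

-11.67

H is at the origin; HL runs at -37.2° with length 25.9, so L = (20.63, -15.66). ∠HLV = 138.5° gives LV at -78.70° from the x-axis; with |LV| = 16.0, V = (23.77, -31.35). ∠LVW = 45.9° gives VW at 147.2° from the x-axis; with |VW| = 24.2, W = (3.424, -18.24). ∠VWU = 133.1° gives WU at 100.3° from the x-axis; with |WU| = 23.9, U = (-0.8498, 5.275). ∠WUB = 103.0° gives UB at 23.30° from the x-axis; with |UB| = 16.0, B = (13.85, 11.60). ∠UBR = 43.9° gives BR at -112.8° from the x-axis; with |BR| = 24.2, R = (4.467, -10.71). ∠BRE = 114.8° gives RE at -178.0° from the x-axis; with |RE| = 27.6, E = (-23.12, -11.67). So E.y = -11.67.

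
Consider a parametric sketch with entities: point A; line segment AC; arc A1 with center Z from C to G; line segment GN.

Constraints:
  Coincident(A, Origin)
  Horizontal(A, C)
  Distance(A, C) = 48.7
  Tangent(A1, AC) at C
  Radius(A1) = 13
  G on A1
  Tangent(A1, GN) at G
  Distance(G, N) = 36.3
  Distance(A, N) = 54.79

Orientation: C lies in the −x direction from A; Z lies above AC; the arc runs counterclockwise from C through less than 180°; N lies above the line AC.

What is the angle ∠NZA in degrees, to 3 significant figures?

74.7°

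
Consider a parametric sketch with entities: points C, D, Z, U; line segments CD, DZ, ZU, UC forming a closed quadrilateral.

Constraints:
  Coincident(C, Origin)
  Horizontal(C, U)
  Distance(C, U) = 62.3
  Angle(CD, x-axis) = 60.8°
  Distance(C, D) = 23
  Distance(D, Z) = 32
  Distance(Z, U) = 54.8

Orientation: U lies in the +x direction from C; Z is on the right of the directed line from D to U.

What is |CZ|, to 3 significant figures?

14.7

C is at the origin; CU is horizontal with |CU| = 62.3 and U in +x, so U = (62.3, 0). CD runs at 60.8° with |CD| = 23.0, so D = (11.2, 20.1). Z is determined by |DZ| = 32.0 and |ZU| = 54.8 together: it lies at the intersection of circle(D, 32.0) and circle(U, 54.8). With |DU| = 54.9, the foot of the radical line on DU is 9.41 from D and the perpendicular offset is √(32.0² − 9.41²) = 30.6. Taking the right-of-DU solution: Z = (8.79, -11.8).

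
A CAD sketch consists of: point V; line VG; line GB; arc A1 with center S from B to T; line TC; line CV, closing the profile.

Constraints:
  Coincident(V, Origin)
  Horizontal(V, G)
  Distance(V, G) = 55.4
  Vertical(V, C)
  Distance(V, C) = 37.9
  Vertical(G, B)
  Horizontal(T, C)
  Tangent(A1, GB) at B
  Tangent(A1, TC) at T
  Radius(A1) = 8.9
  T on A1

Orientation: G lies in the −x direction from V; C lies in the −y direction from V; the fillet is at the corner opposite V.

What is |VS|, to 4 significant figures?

54.80

V is at the origin; V and G share the same y with |VG| = 55.4 and G on the −x side, so G = (-55.40, 0.000). V and C share the same x with |VC| = 37.9 and C on the −y side, so C = (0.000, -37.90). The virtual corner opposite V is at (-55.40, -37.90). Tangency of A1 to GB means the radius SB is perpendicular to GB and A1 meets TC tangentially, so ST is at right angles to TC, with radius 8.9, so the center S sits 8.9 in from both sides at S = (-46.50, -29.00). Then |VS| = |S − V| = 54.80.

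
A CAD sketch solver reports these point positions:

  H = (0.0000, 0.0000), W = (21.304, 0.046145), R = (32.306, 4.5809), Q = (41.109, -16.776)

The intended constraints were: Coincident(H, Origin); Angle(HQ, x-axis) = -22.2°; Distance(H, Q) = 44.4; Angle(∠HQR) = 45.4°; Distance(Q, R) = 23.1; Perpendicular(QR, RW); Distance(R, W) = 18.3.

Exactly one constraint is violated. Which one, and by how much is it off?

Distance(R, W) = 18.3 — off by 6.40.

H = (0.00, 0.00) ✓; HQ at -22.20° ✓; |HQ| = 44.40 ✓; ∠HQR = 45.40° ✓; |QR| = 23.10 ✓; ∠(QR, RW) = 90.00° ✓; |RW| = 11.90 ✗.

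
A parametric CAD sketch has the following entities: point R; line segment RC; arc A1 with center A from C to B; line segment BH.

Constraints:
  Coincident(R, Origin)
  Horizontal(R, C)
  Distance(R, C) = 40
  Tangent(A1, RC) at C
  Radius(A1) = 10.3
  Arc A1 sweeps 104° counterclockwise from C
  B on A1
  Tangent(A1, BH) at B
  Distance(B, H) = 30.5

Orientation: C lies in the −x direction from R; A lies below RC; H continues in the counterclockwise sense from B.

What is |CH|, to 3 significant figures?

42.5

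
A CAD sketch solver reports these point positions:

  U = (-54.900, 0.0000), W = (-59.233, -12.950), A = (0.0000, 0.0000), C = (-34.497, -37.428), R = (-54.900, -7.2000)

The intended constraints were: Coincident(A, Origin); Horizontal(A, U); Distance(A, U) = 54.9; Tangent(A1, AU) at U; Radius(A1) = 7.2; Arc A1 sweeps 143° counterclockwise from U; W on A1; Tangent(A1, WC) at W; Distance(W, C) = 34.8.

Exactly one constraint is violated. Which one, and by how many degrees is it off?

Tangent(A1, WC) at W — off by 7.70°.

A = (0.00, 0.00) ✓; A.y = 0.00, U.y = 0.00 ✓; |AU| = 54.90 ✓; ∠(RU, UA) = 90.00° ✓; |RU| = 7.200 ✓; bearing(R→W) − bearing(R→U) = 143.0° ✓; |RW| = 7.200 ✓; ∠(RW, WC) = 97.70° ✗; |WC| = 34.80 ✓.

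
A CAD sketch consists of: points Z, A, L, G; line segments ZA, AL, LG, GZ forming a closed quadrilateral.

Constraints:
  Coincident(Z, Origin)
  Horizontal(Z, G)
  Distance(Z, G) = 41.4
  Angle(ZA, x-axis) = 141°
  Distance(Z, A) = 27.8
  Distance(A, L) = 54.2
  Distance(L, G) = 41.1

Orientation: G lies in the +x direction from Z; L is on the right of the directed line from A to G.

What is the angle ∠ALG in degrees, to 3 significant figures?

85.5°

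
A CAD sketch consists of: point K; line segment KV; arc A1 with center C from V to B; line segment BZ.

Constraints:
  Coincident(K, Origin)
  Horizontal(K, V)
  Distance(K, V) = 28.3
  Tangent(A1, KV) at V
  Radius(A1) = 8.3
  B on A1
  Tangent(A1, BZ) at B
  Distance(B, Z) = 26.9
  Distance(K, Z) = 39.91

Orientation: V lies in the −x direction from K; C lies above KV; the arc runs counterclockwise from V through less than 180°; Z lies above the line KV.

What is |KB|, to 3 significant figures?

21.6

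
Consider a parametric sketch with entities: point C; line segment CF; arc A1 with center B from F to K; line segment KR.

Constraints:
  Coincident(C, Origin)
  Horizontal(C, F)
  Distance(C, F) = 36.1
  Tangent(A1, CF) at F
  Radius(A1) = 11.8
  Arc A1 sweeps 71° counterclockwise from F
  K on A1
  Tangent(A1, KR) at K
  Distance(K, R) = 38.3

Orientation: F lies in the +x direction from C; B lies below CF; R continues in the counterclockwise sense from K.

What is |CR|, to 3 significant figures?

45.9

On A1, F sits at bearing 90° from B; a 71° counterclockwise sweep puts K at bearing 161°, so K = B + 11.8·(cos 161°, sin 161°) = (24.9, -7.96). The tangent condition forces BK to be normal to KR, so KR runs along (−sin 161°, cos 161°); with |KR| = 38.3, R = (12.5, -44.2). Then |CR| = |R − C| = 45.9.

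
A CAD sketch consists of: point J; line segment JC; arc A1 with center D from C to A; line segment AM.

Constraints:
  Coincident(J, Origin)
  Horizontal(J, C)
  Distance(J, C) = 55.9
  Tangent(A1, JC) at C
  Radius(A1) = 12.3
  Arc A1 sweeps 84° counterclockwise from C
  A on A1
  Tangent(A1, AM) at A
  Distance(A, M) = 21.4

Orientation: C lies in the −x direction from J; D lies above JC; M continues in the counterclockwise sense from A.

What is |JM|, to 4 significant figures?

52.53

J is at the origin; JC is horizontal with |JC| = 55.9 and C on the −x side, so C = (-55.90, 0.000). The tangent condition forces DC to be normal to JC, so D = C + (0, 12.3) = (-55.90, 12.30). On A1, C sits at bearing -90° from D; an 84° counterclockwise sweep puts A at bearing -6°, so A = D + 12.3·(cos -6°, sin -6°) = (-43.67, 11.01). A1 meets AM tangentially, so DA is at right angles to AM, so AM runs along (−sin -6°, cos -6°); with |AM| = 21.4, M = (-41.43, 32.30). Then |JM| = |M − J| = 52.53.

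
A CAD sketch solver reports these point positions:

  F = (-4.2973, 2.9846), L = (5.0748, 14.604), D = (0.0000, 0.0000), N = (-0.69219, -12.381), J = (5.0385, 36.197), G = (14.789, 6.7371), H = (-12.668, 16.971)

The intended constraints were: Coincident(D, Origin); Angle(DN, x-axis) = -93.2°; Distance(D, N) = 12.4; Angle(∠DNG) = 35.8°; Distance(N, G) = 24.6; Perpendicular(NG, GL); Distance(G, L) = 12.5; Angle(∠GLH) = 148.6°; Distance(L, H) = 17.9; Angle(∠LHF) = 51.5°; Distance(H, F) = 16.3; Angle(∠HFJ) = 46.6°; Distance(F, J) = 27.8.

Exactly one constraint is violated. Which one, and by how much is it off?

Distance(F, J) = 27.8 — off by 6.70.

D = (0.00, 0.00) ✓; DN at -93.20° ✓; |DN| = 12.40 ✓; ∠DNG = 35.80° ✓; |NG| = 24.60 ✓; ∠(NG, GL) = 90.00° ✓; |GL| = 12.50 ✓; ∠GLH = 148.6° ✓; |LH| = 17.90 ✓; ∠LHF = 51.50° ✓; |HF| = 16.30 ✓; ∠HFJ = 46.60° ✓; |FJ| = 34.50 ✗.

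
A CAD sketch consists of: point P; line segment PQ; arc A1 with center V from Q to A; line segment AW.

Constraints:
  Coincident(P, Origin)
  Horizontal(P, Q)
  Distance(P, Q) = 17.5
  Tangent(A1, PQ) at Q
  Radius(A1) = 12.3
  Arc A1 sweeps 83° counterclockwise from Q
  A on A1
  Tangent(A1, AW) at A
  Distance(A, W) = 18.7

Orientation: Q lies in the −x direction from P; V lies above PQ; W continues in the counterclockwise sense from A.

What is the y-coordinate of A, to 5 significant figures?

10.801

P is at the origin; P and Q share the same y with |PQ| = 17.5 and Q on the −x side, so Q = (-17.500, 0.0000). Tangency of A1 to PQ means the radius VQ is perpendicular to PQ, so V = Q + (0, 12.3) = (-17.500, 12.300). On A1, Q sits at bearing -90° from V; an 83° counterclockwise sweep puts A at bearing -7°, so A = V + 12.3·(cos -7°, sin -7°) = (-5.2917, 10.801). So A.y = 10.801.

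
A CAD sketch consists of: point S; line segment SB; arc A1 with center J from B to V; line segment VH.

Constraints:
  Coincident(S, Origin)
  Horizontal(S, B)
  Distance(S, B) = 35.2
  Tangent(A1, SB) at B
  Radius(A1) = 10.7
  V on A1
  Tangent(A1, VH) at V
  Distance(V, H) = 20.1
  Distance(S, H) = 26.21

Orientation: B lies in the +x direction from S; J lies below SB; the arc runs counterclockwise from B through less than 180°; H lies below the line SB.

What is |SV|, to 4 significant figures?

26.74

Checks: S.y = 0.00, B.y = 0.00 ✓; |JV| = 10.70 ✓; ∠(JV, VH) = 90.00° ✓; |VH| = 20.10 ✓; |SH| = 26.21 ✓.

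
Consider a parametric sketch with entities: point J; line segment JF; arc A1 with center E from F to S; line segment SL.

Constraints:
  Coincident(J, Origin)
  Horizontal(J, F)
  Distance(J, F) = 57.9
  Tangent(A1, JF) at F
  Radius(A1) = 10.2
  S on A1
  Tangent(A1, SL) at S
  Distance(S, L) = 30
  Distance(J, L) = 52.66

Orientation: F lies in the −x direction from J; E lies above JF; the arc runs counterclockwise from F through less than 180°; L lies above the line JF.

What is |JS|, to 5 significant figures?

48.716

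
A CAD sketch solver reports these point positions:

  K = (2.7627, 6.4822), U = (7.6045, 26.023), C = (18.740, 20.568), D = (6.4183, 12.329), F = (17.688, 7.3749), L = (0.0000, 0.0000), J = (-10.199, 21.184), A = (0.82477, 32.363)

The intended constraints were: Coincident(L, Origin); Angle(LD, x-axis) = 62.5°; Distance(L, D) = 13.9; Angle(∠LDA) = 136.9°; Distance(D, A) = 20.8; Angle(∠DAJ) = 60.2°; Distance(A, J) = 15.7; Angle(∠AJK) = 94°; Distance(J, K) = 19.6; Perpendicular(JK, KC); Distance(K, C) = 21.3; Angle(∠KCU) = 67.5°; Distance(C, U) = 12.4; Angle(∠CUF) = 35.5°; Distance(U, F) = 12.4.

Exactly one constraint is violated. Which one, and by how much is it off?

Distance(U, F) = 12.4 — off by 8.80.

L = (0.00, 0.00) ✓; LD at 62.50° ✓; |LD| = 13.90 ✓; ∠LDA = 136.9° ✓; |DA| = 20.80 ✓; ∠DAJ = 60.20° ✓; |AJ| = 15.70 ✓; ∠AJK = 94.00° ✓; |JK| = 19.60 ✓; ∠(JK, KC) = 90.00° ✓; |KC| = 21.30 ✓; ∠KCU = 67.50° ✓; |CU| = 12.40 ✓; ∠CUF = 35.50° ✓; |UF| = 21.20 ✗.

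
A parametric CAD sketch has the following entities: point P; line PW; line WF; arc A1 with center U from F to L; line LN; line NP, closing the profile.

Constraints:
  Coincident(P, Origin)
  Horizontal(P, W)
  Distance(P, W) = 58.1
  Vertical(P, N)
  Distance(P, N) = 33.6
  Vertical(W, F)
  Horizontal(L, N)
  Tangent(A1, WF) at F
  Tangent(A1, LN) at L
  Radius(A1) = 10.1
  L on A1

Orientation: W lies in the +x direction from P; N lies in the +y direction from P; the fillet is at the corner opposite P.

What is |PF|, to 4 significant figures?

62.67

P is at the origin; PW is horizontal with |PW| = 58.1 and W on the +x side, so W = (58.10, 0.000). P and N share the same x with |PN| = 33.6 and N on the +y side, so N = (0.000, 33.60). The virtual corner opposite P is at (58.10, 33.60). A1 meets WF tangentially, so UF is at right angles to WF and A1 meets LN tangentially, so UL is at right angles to LN, with radius 10.1, so the center U sits 10.1 in from both sides at U = (48.00, 23.50). That places the tangent points at F = (58.10, 23.50) on WF and L = (48.00, 33.60) on LN. Then |PF| = |F − P| = 62.67.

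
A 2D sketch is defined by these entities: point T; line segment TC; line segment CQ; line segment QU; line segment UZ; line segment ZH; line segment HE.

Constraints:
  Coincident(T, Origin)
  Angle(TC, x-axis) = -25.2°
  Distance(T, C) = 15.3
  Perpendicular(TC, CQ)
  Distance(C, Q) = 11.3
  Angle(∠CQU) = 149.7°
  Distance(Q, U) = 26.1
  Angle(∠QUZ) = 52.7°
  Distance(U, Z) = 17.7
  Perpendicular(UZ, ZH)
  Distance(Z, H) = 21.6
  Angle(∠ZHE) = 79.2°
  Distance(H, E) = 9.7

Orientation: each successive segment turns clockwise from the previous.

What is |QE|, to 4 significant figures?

7.707

T is at the origin; TC runs at -25.2° with length 15.3, so C = (13.84, -6.514). TC ⟂ CQ, so CQ runs at -115.2°; with |CQ| = 11.3, Q = (9.033, -16.74). ∠CQU = 149.7° gives QU at -145.5° from the x-axis; with |QU| = 26.1, U = (-12.48, -31.52). ∠QUZ = 52.7° gives UZ at 87.20° from the x-axis; with |UZ| = 17.7, Z = (-11.61, -13.84). UZ ⟂ ZH, so ZH runs at -2.800°; with |ZH| = 21.6, H = (9.962, -14.90). ∠ZHE = 79.2° gives HE at -103.6° from the x-axis; with |HE| = 9.7, E = (7.681, -24.33). Then |QE| = |E − Q| = 7.707.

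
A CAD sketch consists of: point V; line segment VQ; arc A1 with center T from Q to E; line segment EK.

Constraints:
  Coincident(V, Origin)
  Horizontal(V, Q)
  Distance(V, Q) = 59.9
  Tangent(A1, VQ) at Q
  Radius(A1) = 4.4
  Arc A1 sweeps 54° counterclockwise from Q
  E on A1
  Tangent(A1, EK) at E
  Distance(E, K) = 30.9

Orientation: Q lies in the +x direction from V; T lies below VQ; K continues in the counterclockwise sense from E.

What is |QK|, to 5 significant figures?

34.507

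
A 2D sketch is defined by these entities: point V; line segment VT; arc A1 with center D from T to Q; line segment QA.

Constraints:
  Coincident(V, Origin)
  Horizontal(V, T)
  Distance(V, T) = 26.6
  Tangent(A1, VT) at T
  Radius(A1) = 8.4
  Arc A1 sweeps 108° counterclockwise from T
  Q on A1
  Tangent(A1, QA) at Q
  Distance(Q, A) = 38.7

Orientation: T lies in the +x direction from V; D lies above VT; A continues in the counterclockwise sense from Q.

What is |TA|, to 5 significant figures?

47.966

V is at the origin; VT is horizontal with |VT| = 26.6 and T on the +x side, so T = (26.600, 0.0000). A1 meets VT tangentially, so DT is at right angles to VT, so D = T + (0, 8.4) = (26.600, 8.4000). On A1, T sits at bearing -90° from D; a 108° counterclockwise sweep puts Q at bearing 18°, so Q = D + 8.4·(cos 18°, sin 18°) = (34.589, 10.996). The tangent condition forces DQ to be normal to QA, so QA runs along (−sin 18°, cos 18°); with |QA| = 38.7, A = (22.630, 47.802). Then |TA| = |A − T| = 47.966.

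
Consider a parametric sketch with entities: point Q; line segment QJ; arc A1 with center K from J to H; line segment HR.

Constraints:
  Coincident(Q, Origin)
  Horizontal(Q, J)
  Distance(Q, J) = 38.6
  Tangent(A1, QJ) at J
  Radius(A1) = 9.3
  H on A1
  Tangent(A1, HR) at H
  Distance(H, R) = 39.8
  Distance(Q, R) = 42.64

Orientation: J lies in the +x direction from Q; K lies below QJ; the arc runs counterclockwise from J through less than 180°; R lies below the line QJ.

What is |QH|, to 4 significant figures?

30.71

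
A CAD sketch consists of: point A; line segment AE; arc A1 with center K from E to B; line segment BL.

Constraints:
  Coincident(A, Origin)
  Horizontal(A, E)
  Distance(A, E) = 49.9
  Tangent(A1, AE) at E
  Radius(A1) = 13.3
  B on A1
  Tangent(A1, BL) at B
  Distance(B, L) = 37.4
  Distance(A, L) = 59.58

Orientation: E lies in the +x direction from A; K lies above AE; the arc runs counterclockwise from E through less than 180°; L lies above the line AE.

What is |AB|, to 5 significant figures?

63.574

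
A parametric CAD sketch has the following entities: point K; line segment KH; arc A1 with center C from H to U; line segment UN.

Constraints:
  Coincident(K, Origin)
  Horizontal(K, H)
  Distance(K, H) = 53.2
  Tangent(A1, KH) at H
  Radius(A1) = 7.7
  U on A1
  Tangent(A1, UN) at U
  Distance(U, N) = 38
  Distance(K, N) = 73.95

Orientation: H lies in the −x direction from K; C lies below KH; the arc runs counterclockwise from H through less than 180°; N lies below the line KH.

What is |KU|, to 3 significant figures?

61.4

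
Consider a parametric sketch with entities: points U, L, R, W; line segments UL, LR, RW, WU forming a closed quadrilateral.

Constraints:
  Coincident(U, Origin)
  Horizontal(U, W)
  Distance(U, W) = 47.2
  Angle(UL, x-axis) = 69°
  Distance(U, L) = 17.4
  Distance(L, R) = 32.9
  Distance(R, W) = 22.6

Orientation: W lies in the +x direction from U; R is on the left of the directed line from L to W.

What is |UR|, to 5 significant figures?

44.102

Checks: |LR| = 32.90 ✓; |RW| = 22.60 ✓.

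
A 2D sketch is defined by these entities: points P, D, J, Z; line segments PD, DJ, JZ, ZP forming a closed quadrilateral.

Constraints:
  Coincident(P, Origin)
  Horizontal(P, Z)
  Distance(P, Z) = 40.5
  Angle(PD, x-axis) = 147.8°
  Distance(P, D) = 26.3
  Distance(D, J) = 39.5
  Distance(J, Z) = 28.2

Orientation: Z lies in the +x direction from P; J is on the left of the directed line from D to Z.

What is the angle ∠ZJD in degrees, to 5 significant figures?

143.00°

P is at the origin; PZ is horizontal with |PZ| = 40.5 and Z in +x, so Z = (40.5, 0). PD runs at 147.8° with |PD| = 26.3, so D = (-22.255, 14.015). J is determined by |DJ| = 39.5 and |JZ| = 28.2 together: it lies at the intersection of circle(D, 39.5) and circle(Z, 28.2). With |DZ| = 64.301, the foot of the radical line on DZ is 38.099 from D and the perpendicular offset is √(39.5² − 38.099²) = 10.426. Taking the left-of-DZ solution: J = (17.201, 15.887).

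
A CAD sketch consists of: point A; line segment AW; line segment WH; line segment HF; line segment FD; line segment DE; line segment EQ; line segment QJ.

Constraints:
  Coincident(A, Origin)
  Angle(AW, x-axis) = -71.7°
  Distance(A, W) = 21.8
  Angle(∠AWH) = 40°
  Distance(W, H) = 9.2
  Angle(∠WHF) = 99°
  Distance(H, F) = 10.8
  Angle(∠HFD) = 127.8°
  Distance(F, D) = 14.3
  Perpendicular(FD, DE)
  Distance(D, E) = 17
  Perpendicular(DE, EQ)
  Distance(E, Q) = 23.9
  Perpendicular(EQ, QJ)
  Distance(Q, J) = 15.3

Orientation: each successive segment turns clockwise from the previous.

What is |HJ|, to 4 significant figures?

7.455

DE is perpendicular to EQ, so EQ runs at -164.9°; with |EQ| = 23.9, Q = (-1.655, -24.81). EQ ⟂ QJ, so QJ runs at 105.1°; with |QJ| = 15.3, J = (-5.640, -10.04). Then |HJ| = |J − H| = 7.455.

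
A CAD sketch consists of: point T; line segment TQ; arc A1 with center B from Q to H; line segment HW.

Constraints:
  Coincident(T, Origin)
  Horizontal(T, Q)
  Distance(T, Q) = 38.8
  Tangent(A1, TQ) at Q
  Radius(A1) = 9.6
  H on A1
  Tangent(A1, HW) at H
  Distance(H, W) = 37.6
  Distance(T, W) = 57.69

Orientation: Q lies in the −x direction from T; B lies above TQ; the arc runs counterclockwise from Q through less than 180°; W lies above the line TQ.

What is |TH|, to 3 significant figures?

31.0

Checks: T.y = 0.00, Q.y = 0.00 ✓; |BH| = 9.600 ✓; ∠(BH, HW) = 90.00° ✓; |HW| = 37.60 ✓; |TW| = 57.69 ✓.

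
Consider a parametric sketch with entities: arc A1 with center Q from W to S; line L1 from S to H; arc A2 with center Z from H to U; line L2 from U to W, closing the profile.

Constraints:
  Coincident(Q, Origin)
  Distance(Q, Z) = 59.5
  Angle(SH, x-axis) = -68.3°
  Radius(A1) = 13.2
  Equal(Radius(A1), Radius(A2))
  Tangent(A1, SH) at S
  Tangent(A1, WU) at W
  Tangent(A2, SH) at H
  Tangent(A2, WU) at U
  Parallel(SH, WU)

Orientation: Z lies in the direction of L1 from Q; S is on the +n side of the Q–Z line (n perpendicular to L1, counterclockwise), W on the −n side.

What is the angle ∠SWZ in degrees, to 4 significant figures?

77.49°

The slot axis is L1's direction at -68.3°, so u = (cos -68.3°, sin -68.3°) = (0.3697, -0.9291) and n = (−sin -68.3°, cos -68.3°) = (0.9291, 0.3697). Q is at the origin and Z lies 59.5 along u from Q, so Z = 59.5·u = (22.00, -55.28). Tangency of A1 to both parallel lines with radius 13.2 puts S and W at Q ± 13.2·n: S = (12.26, 4.881), W = (-12.26, -4.881). Then cos ∠SWZ = WS·WZ / (|WS||WZ|), giving 77.49°.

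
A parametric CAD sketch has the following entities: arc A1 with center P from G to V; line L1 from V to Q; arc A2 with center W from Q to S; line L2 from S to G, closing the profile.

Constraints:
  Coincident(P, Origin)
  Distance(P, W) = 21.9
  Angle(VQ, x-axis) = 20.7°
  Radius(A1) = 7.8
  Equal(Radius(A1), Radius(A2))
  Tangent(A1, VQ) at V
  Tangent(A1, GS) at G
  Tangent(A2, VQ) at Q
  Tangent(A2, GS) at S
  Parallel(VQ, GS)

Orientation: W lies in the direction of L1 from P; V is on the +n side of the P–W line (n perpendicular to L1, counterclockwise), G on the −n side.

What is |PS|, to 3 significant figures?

23.2

Tangency of A1 to both parallel lines with radius 7.8 puts V and G at P ± 7.8·n: V = (-2.76, 7.30), G = (2.76, -7.30). Equal radii place Q and S the same way about W: Q = W + 7.8·n = (17.7, 15.0), S = W − 7.8·n = (23.2, 0.445). Then |PS| = |S − P| = 23.2.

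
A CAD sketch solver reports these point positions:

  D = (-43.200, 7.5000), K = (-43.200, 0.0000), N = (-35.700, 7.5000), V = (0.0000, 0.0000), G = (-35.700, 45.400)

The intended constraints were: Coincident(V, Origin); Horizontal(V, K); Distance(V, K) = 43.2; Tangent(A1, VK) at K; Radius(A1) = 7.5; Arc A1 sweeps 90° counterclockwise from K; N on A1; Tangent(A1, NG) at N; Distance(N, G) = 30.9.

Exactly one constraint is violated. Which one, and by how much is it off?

Distance(N, G) = 30.9 — off by 7.00.

V = (0.00, 0.00) ✓; V.y = 0.00, K.y = 0.00 ✓; |VK| = 43.20 ✓; ∠(DK, KV) = 90.00° ✓; |DK| = 7.500 ✓; bearing(D→N) − bearing(D→K) = 90.00° ✓; |DN| = 7.500 ✓; ∠(DN, NG) = 90.00° ✓; |NG| = 37.90 ✗.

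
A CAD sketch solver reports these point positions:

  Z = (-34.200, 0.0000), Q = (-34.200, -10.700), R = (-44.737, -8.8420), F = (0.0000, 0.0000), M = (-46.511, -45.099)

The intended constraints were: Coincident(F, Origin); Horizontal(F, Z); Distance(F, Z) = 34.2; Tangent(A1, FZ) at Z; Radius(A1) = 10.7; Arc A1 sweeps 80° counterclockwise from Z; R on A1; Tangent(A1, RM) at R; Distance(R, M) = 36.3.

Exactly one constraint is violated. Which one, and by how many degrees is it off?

Tangent(A1, RM) at R — off by 7.20°.

F = (0.00, 0.00) ✓; F.y = 0.00, Z.y = 0.00 ✓; |FZ| = 34.20 ✓; ∠(QZ, ZF) = 90.00° ✓; |QZ| = 10.70 ✓; bearing(Q→R) − bearing(Q→Z) = 80.00° ✓; |QR| = 10.70 ✓; ∠(QR, RM) = 82.80° ✗; |RM| = 36.30 ✓.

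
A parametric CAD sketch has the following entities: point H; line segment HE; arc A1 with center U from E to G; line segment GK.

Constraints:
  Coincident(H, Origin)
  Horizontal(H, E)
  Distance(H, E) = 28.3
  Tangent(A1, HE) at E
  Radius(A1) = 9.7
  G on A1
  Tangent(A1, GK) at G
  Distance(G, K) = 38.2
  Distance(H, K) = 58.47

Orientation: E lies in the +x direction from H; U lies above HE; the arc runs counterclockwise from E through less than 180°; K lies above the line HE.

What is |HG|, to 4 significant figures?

39.50

Checks: |UG| = 9.700 ✓; ∠(UG, GK) = 90.00° ✓; |GK| = 38.20 ✓; |HK| = 58.47 ✓.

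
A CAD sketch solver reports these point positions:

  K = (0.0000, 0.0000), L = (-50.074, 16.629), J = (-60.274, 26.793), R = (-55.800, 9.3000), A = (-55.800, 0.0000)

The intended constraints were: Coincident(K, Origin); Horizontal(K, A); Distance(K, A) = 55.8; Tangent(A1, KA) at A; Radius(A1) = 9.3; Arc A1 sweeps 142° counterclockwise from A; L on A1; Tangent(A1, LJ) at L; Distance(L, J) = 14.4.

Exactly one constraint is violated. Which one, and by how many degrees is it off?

Tangent(A1, LJ) at L — off by 6.90°.

K = (0.00, 0.00) ✓; K.y = 0.00, A.y = 0.00 ✓; |KA| = 55.80 ✓; ∠(RA, AK) = 90.00° ✓; |RA| = 9.300 ✓; bearing(R→L) − bearing(R→A) = 142.0° ✓; |RL| = 9.301 ✓; ∠(RL, LJ) = 96.90° ✗; |LJ| = 14.40 ✓.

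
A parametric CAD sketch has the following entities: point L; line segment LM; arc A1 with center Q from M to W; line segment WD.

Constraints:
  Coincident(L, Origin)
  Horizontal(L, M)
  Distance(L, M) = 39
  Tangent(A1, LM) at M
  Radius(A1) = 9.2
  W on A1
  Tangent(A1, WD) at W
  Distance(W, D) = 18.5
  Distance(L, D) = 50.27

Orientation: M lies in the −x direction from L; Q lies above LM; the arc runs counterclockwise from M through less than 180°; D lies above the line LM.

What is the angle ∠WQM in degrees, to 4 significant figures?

120.5°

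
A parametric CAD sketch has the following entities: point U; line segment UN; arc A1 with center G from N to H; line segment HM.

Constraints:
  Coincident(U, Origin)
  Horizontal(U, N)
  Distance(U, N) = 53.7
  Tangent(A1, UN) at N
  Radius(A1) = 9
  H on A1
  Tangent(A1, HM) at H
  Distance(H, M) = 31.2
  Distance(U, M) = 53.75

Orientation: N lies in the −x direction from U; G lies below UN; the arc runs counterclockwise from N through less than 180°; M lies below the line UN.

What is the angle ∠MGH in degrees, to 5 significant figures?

73.909°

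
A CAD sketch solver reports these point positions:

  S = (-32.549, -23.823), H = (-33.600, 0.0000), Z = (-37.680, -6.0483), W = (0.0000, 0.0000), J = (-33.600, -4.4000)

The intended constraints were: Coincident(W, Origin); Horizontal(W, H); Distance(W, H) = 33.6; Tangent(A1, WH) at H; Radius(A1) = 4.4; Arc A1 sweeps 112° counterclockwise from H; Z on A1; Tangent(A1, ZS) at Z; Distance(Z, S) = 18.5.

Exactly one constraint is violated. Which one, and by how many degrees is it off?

Tangent(A1, ZS) at Z — off by 5.90°.

W = (0.00, 0.00) ✓; W.y = 0.00, H.y = 0.00 ✓; |WH| = 33.60 ✓; ∠(JH, HW) = 90.00° ✓; |JH| = 4.400 ✓; bearing(J→Z) − bearing(J→H) = 112.0° ✓; |JZ| = 4.400 ✓; ∠(JZ, ZS) = 95.90° ✗; |ZS| = 18.50 ✓.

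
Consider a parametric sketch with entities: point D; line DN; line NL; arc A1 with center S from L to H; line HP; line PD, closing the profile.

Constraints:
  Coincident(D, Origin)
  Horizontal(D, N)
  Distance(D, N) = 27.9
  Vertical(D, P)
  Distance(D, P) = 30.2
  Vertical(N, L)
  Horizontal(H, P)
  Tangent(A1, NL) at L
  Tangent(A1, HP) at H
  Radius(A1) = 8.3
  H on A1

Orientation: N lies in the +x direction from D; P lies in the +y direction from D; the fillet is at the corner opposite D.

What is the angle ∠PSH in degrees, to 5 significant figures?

67.049°

D is at the origin; DN is horizontal with |DN| = 27.9 and N on the +x side, so N = (27.900, 0.0000). D and P share the same x with |DP| = 30.2 and P on the +y side, so P = (0.0000, 30.200). The virtual corner opposite D is at (27.900, 30.200). A1 meets NL tangentially, so SL is at right angles to NL and A1 meets HP tangentially, so SH is at right angles to HP, with radius 8.3, so the center S sits 8.3 in from both sides at S = (19.600, 21.900). That places the tangent points at L = (27.900, 21.900) on NL and H = (19.600, 30.200) on HP. Then cos ∠PSH = SP·SH / (|SP||SH|), giving 67.049°.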